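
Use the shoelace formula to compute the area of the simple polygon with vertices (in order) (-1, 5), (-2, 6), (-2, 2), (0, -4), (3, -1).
Area = 23

Shoelace formula: Area = (1/2) |Σ_i (x_i · y_{i+1} − x_{i+1} · y_i)| (indices mod n). Compute each cross term:
  (-1)(6) − (-2)(5) = 4
  (-2)(2) − (-2)(6) = 8
  (-2)(-4) − (0)(2) = 8
  (0)(-1) − (3)(-4) = 12
  (3)(5) − (-1)(-1) = 14
Sum = 46, so (signed) Area = 46/2 = 23, |Area| = 23.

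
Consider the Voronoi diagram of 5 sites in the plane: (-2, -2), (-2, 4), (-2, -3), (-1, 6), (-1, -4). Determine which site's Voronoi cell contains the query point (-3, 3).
Nearest site = (-2, 4)

The Voronoi cell of site s contains exactly those query points closer to s than to any other site. Compute squared distances from q = (-3, 3) to each site:
  (-2 − -3)² + (4 − 3)² = 2
  (-1 − -3)² + (6 − 3)² = 13
  (-2 − -3)² + (-2 − 3)² = 26
  (-2 − -3)² + (-3 − 3)² = 37
  (-1 − -3)² + (-4 − 3)² = 53
Minimum is attained by (-2, 4), so q lies in its Voronoi cell.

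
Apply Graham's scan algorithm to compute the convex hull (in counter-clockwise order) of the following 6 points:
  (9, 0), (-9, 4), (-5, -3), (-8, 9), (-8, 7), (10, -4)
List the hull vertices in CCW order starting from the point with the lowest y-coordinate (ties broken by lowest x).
Hull (CCW) = [(10, -4), (9, 0), (-8, 9), (-9, 4), (-5, -3)]

Graham scan procedure:
  1. Find the pivot p₀ = point with lowest y (tie → lowest x): (10, -4).
  2. Sort the remaining points by polar angle around p₀.
  3. Walk through sorted points, maintaining a stack; pop the top while the last three entries make a non-left turn (cross product ≤ 0).
  4. Final stack is the convex hull in CCW order: (10, -4), (9, 0), (-8, 9), (-9, 4), (-5, -3).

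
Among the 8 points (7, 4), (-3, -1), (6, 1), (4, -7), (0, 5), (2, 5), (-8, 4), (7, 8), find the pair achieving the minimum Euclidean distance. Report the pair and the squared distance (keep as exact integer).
Pair = ((0, 5), (2, 5)); squared distance = 4

Compute all C(8, 2) = 28 pairwise squared distances (x_i − x_j)² + (y_i − y_j)². The minimum is 4, attained by the pair ((0, 5), (2, 5)).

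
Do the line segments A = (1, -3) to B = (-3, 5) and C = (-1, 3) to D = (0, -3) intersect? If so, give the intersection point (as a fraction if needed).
Yes; intersection at (-1/2, 0) (t = 3/8 on AB, s = 1/2 on CD)

Parametrize AB as A + t(B − A) = (1 + -4 t, -3 + 8 t) and CD as C + s(D − C) = (-1 + 1 s, 3 + -6 s). Solve the linear system for (t, s). Determinant = -16 ≠ 0, so a unique intersection of the containing lines exists. Solution: t = 3/8, s = 1/2 — both in [0, 1], so the segments cross. Intersection point: (-1/2, 0).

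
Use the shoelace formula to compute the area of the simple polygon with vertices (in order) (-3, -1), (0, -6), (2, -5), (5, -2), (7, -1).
Area = 25

Shoelace formula: Area = (1/2) |Σ_i (x_i · y_{i+1} − x_{i+1} · y_i)| (indices mod n). Compute each cross term:
  (-3)(-6) − (0)(-1) = 18
  (0)(-5) − (2)(-6) = 12
  (2)(-2) − (5)(-5) = 21
  (5)(-1) − (7)(-2) = 9
  (7)(-1) − (-3)(-1) = -10
Sum = 50, so (signed) Area = 50/2 = 25, |Area| = 25.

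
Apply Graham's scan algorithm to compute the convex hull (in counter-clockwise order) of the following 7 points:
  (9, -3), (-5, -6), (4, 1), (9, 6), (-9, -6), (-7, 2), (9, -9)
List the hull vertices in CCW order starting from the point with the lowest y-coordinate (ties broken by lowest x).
Hull (CCW) = [(9, -9), (9, 6), (-7, 2), (-9, -6)]

Graham scan procedure:
  1. Find the pivot p₀ = point with lowest y (tie → lowest x): (9, -9).
  2. Sort the remaining points by polar angle around p₀.
  3. Walk through sorted points, maintaining a stack; pop the top while the last three entries make a non-left turn (cross product ≤ 0).
  4. Final stack is the convex hull in CCW order: (9, -9), (9, 6), (-7, 2), (-9, -6).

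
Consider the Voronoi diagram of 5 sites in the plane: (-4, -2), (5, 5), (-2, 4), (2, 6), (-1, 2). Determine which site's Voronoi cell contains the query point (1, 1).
Nearest site = (-1, 2)

The Voronoi cell of site s contains exactly those query points closer to s than to any other site. Compute squared distances from q = (1, 1) to each site:
  (-1 − 1)² + (2 − 1)² = 5
  (-2 − 1)² + (4 − 1)² = 18
  (2 − 1)² + (6 − 1)² = 26
  (5 − 1)² + (5 − 1)² = 32
  (-4 − 1)² + (-2 − 1)² = 34
Minimum is attained by (-1, 2), so q lies in its Voronoi cell.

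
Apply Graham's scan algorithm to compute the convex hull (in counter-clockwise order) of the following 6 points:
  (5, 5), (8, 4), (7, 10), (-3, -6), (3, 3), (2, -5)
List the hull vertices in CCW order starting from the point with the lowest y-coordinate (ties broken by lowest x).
Hull (CCW) = [(-3, -6), (2, -5), (8, 4), (7, 10)]

Graham scan procedure:
  1. Find the pivot p₀ = point with lowest y (tie → lowest x): (-3, -6).
  2. Sort the remaining points by polar angle around p₀.
  3. Walk through sorted points, maintaining a stack; pop the top while the last three entries make a non-left turn (cross product ≤ 0).
  4. Final stack is the convex hull in CCW order: (-3, -6), (2, -5), (8, 4), (7, 10).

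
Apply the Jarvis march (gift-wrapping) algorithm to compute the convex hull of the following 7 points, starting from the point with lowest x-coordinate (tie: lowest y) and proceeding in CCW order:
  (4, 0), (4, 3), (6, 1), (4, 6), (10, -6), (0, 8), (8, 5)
Hull (CCW) = [(0, 8), (4, 0), (10, -6), (8, 5)]

Jarvis march: at each step, from the current hull vertex p, select the next vertex q as the point such that every other point lies strictly to the left of (or on) the directed line p → q. (Equivalently: for every other point r, the cross product (q − p) × (r − p) ≥ 0.)
Starting point (lowest x, tie lowest y): (0, 8). Wrap until returning to start. Resulting hull: (0, 8), (4, 0), (10, -6), (8, 5).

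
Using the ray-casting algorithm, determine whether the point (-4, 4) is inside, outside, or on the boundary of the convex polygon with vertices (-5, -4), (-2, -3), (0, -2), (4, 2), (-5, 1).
The point (-4, 4) lies strictly outside the polygon

Cast a horizontal ray to the right from the query point and count how many polygon edges it crosses (each edge strictly once or zero times, handled with the usual half-open convention). 
Parity of crossings → even ⇒ outside.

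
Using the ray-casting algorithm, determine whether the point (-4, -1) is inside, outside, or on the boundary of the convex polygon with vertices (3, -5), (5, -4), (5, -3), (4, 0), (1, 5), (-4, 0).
The point (-4, -1) lies strictly outside the polygon

Cast a horizontal ray to the right from the query point and count how many polygon edges it crosses (each edge strictly once or zero times, handled with the usual half-open convention). 
Parity of crossings → even ⇒ outside.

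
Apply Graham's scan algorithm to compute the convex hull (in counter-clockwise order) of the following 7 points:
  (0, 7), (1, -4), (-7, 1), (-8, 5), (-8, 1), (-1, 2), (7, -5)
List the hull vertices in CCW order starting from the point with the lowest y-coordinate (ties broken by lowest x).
Hull (CCW) = [(7, -5), (0, 7), (-8, 5), (-8, 1), (1, -4)]

Graham scan procedure:
  1. Find the pivot p₀ = point with lowest y (tie → lowest x): (7, -5).
  2. Sort the remaining points by polar angle around p₀.
  3. Walk through sorted points, maintaining a stack; pop the top while the last three entries make a non-left turn (cross product ≤ 0).
  4. Final stack is the convex hull in CCW order: (7, -5), (0, 7), (-8, 5), (-8, 1), (1, -4).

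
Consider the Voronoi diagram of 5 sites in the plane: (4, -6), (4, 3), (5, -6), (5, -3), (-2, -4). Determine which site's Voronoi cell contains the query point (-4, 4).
Nearest site = (4, 3)

The Voronoi cell of site s contains exactly those query points closer to s than to any other site. Compute squared distances from q = (-4, 4) to each site:
  (4 − -4)² + (3 − 4)² = 65
  (-2 − -4)² + (-4 − 4)² = 68
  (5 − -4)² + (-3 − 4)² = 130
  (4 − -4)² + (-6 − 4)² = 164
  (5 − -4)² + (-6 − 4)² = 181
Minimum is attained by (4, 3), so q lies in its Voronoi cell.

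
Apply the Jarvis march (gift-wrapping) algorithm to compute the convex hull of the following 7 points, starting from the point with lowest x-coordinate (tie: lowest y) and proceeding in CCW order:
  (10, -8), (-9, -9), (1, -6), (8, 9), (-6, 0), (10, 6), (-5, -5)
Hull (CCW) = [(-9, -9), (10, -8), (10, 6), (8, 9), (-6, 0)]

Jarvis march: at each step, from the current hull vertex p, select the next vertex q as the point such that every other point lies strictly to the left of (or on) the directed line p → q. (Equivalently: for every other point r, the cross product (q − p) × (r − p) ≥ 0.)
Starting point (lowest x, tie lowest y): (-9, -9). Wrap until returning to start. Resulting hull: (-9, -9), (10, -8), (10, 6), (8, 9), (-6, 0).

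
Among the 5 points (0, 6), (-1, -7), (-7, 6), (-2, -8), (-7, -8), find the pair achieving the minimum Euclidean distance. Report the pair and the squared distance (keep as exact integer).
Pair = ((-1, -7), (-2, -8)); squared distance = 2

Compute all C(5, 2) = 10 pairwise squared distances (x_i − x_j)² + (y_i − y_j)². The minimum is 2, attained by the pair ((-1, -7), (-2, -8)).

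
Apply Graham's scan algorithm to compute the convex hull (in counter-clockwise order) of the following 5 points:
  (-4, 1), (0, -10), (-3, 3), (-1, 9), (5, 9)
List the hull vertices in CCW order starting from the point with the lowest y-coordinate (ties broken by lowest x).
Hull (CCW) = [(0, -10), (5, 9), (-1, 9), (-4, 1)]

Graham scan procedure:
  1. Find the pivot p₀ = point with lowest y (tie → lowest x): (0, -10).
  2. Sort the remaining points by polar angle around p₀.
  3. Walk through sorted points, maintaining a stack; pop the top while the last three entries make a non-left turn (cross product ≤ 0).
  4. Final stack is the convex hull in CCW order: (0, -10), (5, 9), (-1, 9), (-4, 1).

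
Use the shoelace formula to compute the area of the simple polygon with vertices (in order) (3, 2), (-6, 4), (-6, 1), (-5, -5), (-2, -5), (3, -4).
Area = 133/2

Shoelace formula: Area = (1/2) |Σ_i (x_i · y_{i+1} − x_{i+1} · y_i)| (indices mod n). Compute each cross term:
  (3)(4) − (-6)(2) = 24
  (-6)(1) − (-6)(4) = 18
  (-6)(-5) − (-5)(1) = 35
  (-5)(-5) − (-2)(-5) = 15
  (-2)(-4) − (3)(-5) = 23
  (3)(2) − (3)(-4) = 18
Sum = 133, so (signed) Area = 133/2 = 133/2, |Area| = 133/2.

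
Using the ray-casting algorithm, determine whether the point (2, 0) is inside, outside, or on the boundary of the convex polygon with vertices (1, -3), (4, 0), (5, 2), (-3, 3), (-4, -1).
The point (2, 0) lies strictly inside the polygon

Cast a horizontal ray to the right from the query point and count how many polygon edges it crosses (each edge strictly once or zero times, handled with the usual half-open convention). 
Parity of crossings → odd ⇒ inside.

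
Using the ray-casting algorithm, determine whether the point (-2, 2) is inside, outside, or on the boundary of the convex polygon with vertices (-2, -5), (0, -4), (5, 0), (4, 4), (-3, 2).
The point (-2, 2) lies strictly inside the polygon

Cast a horizontal ray to the right from the query point and count how many polygon edges it crosses (each edge strictly once or zero times, handled with the usual half-open convention). 
Parity of crossings → odd ⇒ inside.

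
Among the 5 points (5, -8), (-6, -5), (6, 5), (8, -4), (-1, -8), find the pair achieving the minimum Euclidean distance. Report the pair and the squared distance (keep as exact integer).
Pair = ((5, -8), (8, -4)); squared distance = 25

Compute all C(5, 2) = 10 pairwise squared distances (x_i − x_j)² + (y_i − y_j)². The minimum is 25, attained by the pair ((5, -8), (8, -4)).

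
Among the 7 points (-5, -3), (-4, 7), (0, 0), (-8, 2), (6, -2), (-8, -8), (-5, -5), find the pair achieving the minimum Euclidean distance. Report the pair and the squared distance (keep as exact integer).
Pair = ((-5, -3), (-5, -5)); squared distance = 4

Compute all C(7, 2) = 21 pairwise squared distances (x_i − x_j)² + (y_i − y_j)². The minimum is 4, attained by the pair ((-5, -3), (-5, -5)).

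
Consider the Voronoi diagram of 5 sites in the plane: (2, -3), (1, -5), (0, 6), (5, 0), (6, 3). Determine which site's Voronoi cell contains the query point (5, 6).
Nearest site = (6, 3)

The Voronoi cell of site s contains exactly those query points closer to s than to any other site. Compute squared distances from q = (5, 6) to each site:
  (6 − 5)² + (3 − 6)² = 10
  (0 − 5)² + (6 − 6)² = 25
  (5 − 5)² + (0 − 6)² = 36
  (2 − 5)² + (-3 − 6)² = 90
  (1 − 5)² + (-5 − 6)² = 137
Minimum is attained by (6, 3), so q lies in its Voronoi cell.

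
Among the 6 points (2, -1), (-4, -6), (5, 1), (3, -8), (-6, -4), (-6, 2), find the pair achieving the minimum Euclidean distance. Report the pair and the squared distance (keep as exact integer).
Pair = ((-4, -6), (-6, -4)); squared distance = 8

Compute all C(6, 2) = 15 pairwise squared distances (x_i − x_j)² + (y_i − y_j)². The minimum is 8, attained by the pair ((-4, -6), (-6, -4)).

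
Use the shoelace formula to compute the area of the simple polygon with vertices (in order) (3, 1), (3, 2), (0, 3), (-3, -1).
Area = 21/2

Shoelace formula: Area = (1/2) |Σ_i (x_i · y_{i+1} − x_{i+1} · y_i)| (indices mod n). Compute each cross term:
  (3)(2) − (3)(1) = 3
  (3)(3) − (0)(2) = 9
  (0)(-1) − (-3)(3) = 9
  (-3)(1) − (3)(-1) = 0
Sum = 21, so (signed) Area = 21/2 = 21/2, |Area| = 21/2.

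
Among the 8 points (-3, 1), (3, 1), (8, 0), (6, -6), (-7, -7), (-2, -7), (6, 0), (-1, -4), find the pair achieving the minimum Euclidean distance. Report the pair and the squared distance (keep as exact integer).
Pair = ((8, 0), (6, 0)); squared distance = 4

Compute all C(8, 2) = 28 pairwise squared distances (x_i − x_j)² + (y_i − y_j)². The minimum is 4, attained by the pair ((8, 0), (6, 0)).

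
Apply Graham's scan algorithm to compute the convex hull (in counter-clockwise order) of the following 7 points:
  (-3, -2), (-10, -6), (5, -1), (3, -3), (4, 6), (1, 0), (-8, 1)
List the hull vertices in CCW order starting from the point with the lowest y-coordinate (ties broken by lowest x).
Hull (CCW) = [(-10, -6), (3, -3), (5, -1), (4, 6), (-8, 1)]

Graham scan procedure:
  1. Find the pivot p₀ = point with lowest y (tie → lowest x): (-10, -6).
  2. Sort the remaining points by polar angle around p₀.
  3. Walk through sorted points, maintaining a stack; pop the top while the last three entries make a non-left turn (cross product ≤ 0).
  4. Final stack is the convex hull in CCW order: (-10, -6), (3, -3), (5, -1), (4, 6), (-8, 1).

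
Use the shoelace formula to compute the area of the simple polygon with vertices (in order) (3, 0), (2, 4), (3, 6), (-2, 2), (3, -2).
Area = 17

Shoelace formula: Area = (1/2) |Σ_i (x_i · y_{i+1} − x_{i+1} · y_i)| (indices mod n). Compute each cross term:
  (3)(4) − (2)(0) = 12
  (2)(6) − (3)(4) = 0
  (3)(2) − (-2)(6) = 18
  (-2)(-2) − (3)(2) = -2
  (3)(0) − (3)(-2) = 6
Sum = 34, so (signed) Area = 34/2 = 17, |Area| = 17.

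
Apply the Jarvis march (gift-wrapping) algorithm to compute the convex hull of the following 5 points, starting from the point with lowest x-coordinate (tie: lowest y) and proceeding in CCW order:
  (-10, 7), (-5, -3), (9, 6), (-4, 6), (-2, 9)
Hull (CCW) = [(-10, 7), (-5, -3), (9, 6), (-2, 9)]

Jarvis march: at each step, from the current hull vertex p, select the next vertex q as the point such that every other point lies strictly to the left of (or on) the directed line p → q. (Equivalently: for every other point r, the cross product (q − p) × (r − p) ≥ 0.)
Starting point (lowest x, tie lowest y): (-10, 7). Wrap until returning to start. Resulting hull: (-10, 7), (-5, -3), (9, 6), (-2, 9).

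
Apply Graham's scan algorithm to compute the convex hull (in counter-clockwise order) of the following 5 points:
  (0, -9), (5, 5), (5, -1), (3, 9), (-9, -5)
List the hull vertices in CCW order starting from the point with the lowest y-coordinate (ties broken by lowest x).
Hull (CCW) = [(0, -9), (5, -1), (5, 5), (3, 9), (-9, -5)]

Graham scan procedure:
  1. Find the pivot p₀ = point with lowest y (tie → lowest x): (0, -9).
  2. Sort the remaining points by polar angle around p₀.
  3. Walk through sorted points, maintaining a stack; pop the top while the last three entries make a non-left turn (cross product ≤ 0).
  4. Final stack is the convex hull in CCW order: (0, -9), (5, -1), (5, 5), (3, 9), (-9, -5).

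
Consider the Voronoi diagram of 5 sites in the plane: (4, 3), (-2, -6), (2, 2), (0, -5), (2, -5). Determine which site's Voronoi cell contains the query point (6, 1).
Nearest site = (4, 3)

The Voronoi cell of site s contains exactly those query points closer to s than to any other site. Compute squared distances from q = (6, 1) to each site:
  (4 − 6)² + (3 − 1)² = 8
  (2 − 6)² + (2 − 1)² = 17
  (2 − 6)² + (-5 − 1)² = 52
  (0 − 6)² + (-5 − 1)² = 72
  (-2 − 6)² + (-6 − 1)² = 113
Minimum is attained by (4, 3), so q lies in its Voronoi cell.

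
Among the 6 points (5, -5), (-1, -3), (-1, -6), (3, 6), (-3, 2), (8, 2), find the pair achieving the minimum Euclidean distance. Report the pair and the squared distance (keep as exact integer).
Pair = ((-1, -3), (-1, -6)); squared distance = 9

Compute all C(6, 2) = 15 pairwise squared distances (x_i − x_j)² + (y_i − y_j)². The minimum is 9, attained by the pair ((-1, -3), (-1, -6)).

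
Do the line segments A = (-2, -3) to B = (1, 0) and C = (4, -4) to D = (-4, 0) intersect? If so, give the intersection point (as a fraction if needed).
Yes; intersection at (-2/3, -5/3) (t = 4/9 on AB, s = 7/12 on CD)

Parametrize AB as A + t(B − A) = (-2 + 3 t, -3 + 3 t) and CD as C + s(D − C) = (4 + -8 s, -4 + 4 s). Solve the linear system for (t, s). Determinant = -36 ≠ 0, so a unique intersection of the containing lines exists. Solution: t = 4/9, s = 7/12 — both in [0, 1], so the segments cross. Intersection point: (-2/3, -5/3).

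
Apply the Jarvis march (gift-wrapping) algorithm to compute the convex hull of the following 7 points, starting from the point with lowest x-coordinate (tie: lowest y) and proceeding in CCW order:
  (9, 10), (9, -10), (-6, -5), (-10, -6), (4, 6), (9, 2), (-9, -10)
Hull (CCW) = [(-10, -6), (-9, -10), (9, -10), (9, 10), (4, 6)]

Jarvis march: at each step, from the current hull vertex p, select the next vertex q as the point such that every other point lies strictly to the left of (or on) the directed line p → q. (Equivalently: for every other point r, the cross product (q − p) × (r − p) ≥ 0.)
Starting point (lowest x, tie lowest y): (-10, -6). Wrap until returning to start. Resulting hull: (-10, -6), (-9, -10), (9, -10), (9, 10), (4, 6).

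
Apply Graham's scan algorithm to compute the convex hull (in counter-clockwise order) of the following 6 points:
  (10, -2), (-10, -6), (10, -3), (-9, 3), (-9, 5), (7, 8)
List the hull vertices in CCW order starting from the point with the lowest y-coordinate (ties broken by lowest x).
Hull (CCW) = [(-10, -6), (10, -3), (10, -2), (7, 8), (-9, 5)]

Graham scan procedure:
  1. Find the pivot p₀ = point with lowest y (tie → lowest x): (-10, -6).
  2. Sort the remaining points by polar angle around p₀.
  3. Walk through sorted points, maintaining a stack; pop the top while the last three entries make a non-left turn (cross product ≤ 0).
  4. Final stack is the convex hull in CCW order: (-10, -6), (10, -3), (10, -2), (7, 8), (-9, 5).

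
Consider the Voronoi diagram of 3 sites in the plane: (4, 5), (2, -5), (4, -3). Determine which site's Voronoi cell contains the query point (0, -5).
Nearest site = (2, -5)

The Voronoi cell of site s contains exactly those query points closer to s than to any other site. Compute squared distances from q = (0, -5) to each site:
  (2 − 0)² + (-5 − -5)² = 4
  (4 − 0)² + (-3 − -5)² = 20
  (4 − 0)² + (5 − -5)² = 116
Minimum is attained by (2, -5), so q lies in its Voronoi cell.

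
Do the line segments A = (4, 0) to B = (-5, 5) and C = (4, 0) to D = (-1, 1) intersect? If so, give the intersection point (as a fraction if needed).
Yes; intersection at (4, 0) (t = 0 on AB, s = 0 on CD)

Parametrize AB as A + t(B − A) = (4 + -9 t, 0 + 5 t) and CD as C + s(D − C) = (4 + -5 s, 0 + 1 s). Solve the linear system for (t, s). Determinant = -16 ≠ 0, so a unique intersection of the containing lines exists. Solution: t = 0, s = 0 — both in [0, 1], so the segments cross. Intersection point: (4, 0).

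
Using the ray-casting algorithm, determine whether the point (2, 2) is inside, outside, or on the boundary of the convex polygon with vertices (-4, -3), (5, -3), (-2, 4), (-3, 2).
The point (2, 2) lies strictly outside the polygon

Cast a horizontal ray to the right from the query point and count how many polygon edges it crosses (each edge strictly once or zero times, handled with the usual half-open convention). 
Parity of crossings → even ⇒ outside.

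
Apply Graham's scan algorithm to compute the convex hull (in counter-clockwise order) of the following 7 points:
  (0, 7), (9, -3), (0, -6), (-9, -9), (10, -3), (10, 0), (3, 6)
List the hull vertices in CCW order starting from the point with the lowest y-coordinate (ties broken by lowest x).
Hull (CCW) = [(-9, -9), (10, -3), (10, 0), (3, 6), (0, 7)]

Graham scan procedure:
  1. Find the pivot p₀ = point with lowest y (tie → lowest x): (-9, -9).
  2. Sort the remaining points by polar angle around p₀.
  3. Walk through sorted points, maintaining a stack; pop the top while the last three entries make a non-left turn (cross product ≤ 0).
  4. Final stack is the convex hull in CCW order: (-9, -9), (10, -3), (10, 0), (3, 6), (0, 7).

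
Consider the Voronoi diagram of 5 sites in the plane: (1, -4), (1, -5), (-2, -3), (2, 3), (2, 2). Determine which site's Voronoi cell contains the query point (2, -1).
Nearest site = (2, 2)

The Voronoi cell of site s contains exactly those query points closer to s than to any other site. Compute squared distances from q = (2, -1) to each site:
  (2 − 2)² + (2 − -1)² = 9
  (1 − 2)² + (-4 − -1)² = 10
  (2 − 2)² + (3 − -1)² = 16
  (1 − 2)² + (-5 − -1)² = 17
  (-2 − 2)² + (-3 − -1)² = 20
Minimum is attained by (2, 2), so q lies in its Voronoi cell.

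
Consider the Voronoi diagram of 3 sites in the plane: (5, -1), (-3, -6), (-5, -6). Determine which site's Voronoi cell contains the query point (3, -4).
Nearest site = (5, -1)

The Voronoi cell of site s contains exactly those query points closer to s than to any other site. Compute squared distances from q = (3, -4) to each site:
  (5 − 3)² + (-1 − -4)² = 13
  (-3 − 3)² + (-6 − -4)² = 40
  (-5 − 3)² + (-6 − -4)² = 68
Minimum is attained by (5, -1), so q lies in its Voronoi cell.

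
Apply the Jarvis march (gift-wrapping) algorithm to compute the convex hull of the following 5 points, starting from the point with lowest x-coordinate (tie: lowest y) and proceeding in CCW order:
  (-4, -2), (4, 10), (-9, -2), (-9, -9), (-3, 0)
Hull (CCW) = [(-9, -9), (-4, -2), (4, 10), (-9, -2)]

Jarvis march: at each step, from the current hull vertex p, select the next vertex q as the point such that every other point lies strictly to the left of (or on) the directed line p → q. (Equivalently: for every other point r, the cross product (q − p) × (r − p) ≥ 0.)
Starting point (lowest x, tie lowest y): (-9, -9). Wrap until returning to start. Resulting hull: (-9, -9), (-4, -2), (4, 10), (-9, -2).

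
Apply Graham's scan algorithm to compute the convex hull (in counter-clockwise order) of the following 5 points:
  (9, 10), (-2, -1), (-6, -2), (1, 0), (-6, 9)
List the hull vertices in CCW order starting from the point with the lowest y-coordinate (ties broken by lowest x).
Hull (CCW) = [(-6, -2), (-2, -1), (1, 0), (9, 10), (-6, 9)]

Graham scan procedure:
  1. Find the pivot p₀ = point with lowest y (tie → lowest x): (-6, -2).
  2. Sort the remaining points by polar angle around p₀.
  3. Walk through sorted points, maintaining a stack; pop the top while the last three entries make a non-left turn (cross product ≤ 0).
  4. Final stack is the convex hull in CCW order: (-6, -2), (-2, -1), (1, 0), (9, 10), (-6, 9).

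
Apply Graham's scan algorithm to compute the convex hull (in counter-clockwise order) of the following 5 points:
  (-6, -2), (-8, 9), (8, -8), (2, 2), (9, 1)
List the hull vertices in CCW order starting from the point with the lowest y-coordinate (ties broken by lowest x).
Hull (CCW) = [(8, -8), (9, 1), (-8, 9), (-6, -2)]

Graham scan procedure:
  1. Find the pivot p₀ = point with lowest y (tie → lowest x): (8, -8).
  2. Sort the remaining points by polar angle around p₀.
  3. Walk through sorted points, maintaining a stack; pop the top while the last three entries make a non-left turn (cross product ≤ 0).
  4. Final stack is the convex hull in CCW order: (8, -8), (9, 1), (-8, 9), (-6, -2).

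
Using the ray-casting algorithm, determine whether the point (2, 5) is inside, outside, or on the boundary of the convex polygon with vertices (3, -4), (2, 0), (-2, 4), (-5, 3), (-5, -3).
The point (2, 5) lies strictly outside the polygon

Cast a horizontal ray to the right from the query point and count how many polygon edges it crosses (each edge strictly once or zero times, handled with the usual half-open convention). 
Parity of crossings → even ⇒ outside.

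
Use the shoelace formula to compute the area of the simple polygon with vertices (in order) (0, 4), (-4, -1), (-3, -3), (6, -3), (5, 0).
Area = 87/2

Shoelace formula: Area = (1/2) |Σ_i (x_i · y_{i+1} − x_{i+1} · y_i)| (indices mod n). Compute each cross term:
  (0)(-1) − (-4)(4) = 16
  (-4)(-3) − (-3)(-1) = 9
  (-3)(-3) − (6)(-3) = 27
  (6)(0) − (5)(-3) = 15
  (5)(4) − (0)(0) = 20
Sum = 87, so (signed) Area = 87/2 = 87/2, |Area| = 87/2.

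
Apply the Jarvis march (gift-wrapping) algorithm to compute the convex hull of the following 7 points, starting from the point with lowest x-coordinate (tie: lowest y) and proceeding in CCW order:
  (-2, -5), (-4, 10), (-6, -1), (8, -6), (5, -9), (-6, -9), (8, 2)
Hull (CCW) = [(-6, -9), (5, -9), (8, -6), (8, 2), (-4, 10), (-6, -1)]

Jarvis march: at each step, from the current hull vertex p, select the next vertex q as the point such that every other point lies strictly to the left of (or on) the directed line p → q. (Equivalently: for every other point r, the cross product (q − p) × (r − p) ≥ 0.)
Starting point (lowest x, tie lowest y): (-6, -9). Wrap until returning to start. Resulting hull: (-6, -9), (5, -9), (8, -6), (8, 2), (-4, 10), (-6, -1).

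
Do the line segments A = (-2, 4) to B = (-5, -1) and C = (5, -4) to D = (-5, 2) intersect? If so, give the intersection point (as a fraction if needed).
Yes; intersection at (-125/34, 41/34) (t = 19/34 on AB, s = 59/68 on CD)

Parametrize AB as A + t(B − A) = (-2 + -3 t, 4 + -5 t) and CD as C + s(D − C) = (5 + -10 s, -4 + 6 s). Solve the linear system for (t, s). Determinant = 68 ≠ 0, so a unique intersection of the containing lines exists. Solution: t = 19/34, s = 59/68 — both in [0, 1], so the segments cross. Intersection point: (-125/34, 41/34).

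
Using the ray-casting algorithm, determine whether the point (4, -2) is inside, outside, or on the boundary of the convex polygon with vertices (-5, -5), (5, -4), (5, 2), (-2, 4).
The point (4, -2) lies strictly inside the polygon

Cast a horizontal ray to the right from the query point and count how many polygon edges it crosses (each edge strictly once or zero times, handled with the usual half-open convention). 
Parity of crossings → odd ⇒ inside.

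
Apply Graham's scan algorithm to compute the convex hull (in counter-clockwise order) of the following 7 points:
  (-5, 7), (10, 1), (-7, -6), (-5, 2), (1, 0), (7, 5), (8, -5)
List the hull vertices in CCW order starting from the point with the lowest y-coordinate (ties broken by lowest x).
Hull (CCW) = [(-7, -6), (8, -5), (10, 1), (7, 5), (-5, 7)]

Graham scan procedure:
  1. Find the pivot p₀ = point with lowest y (tie → lowest x): (-7, -6).
  2. Sort the remaining points by polar angle around p₀.
  3. Walk through sorted points, maintaining a stack; pop the top while the last three entries make a non-left turn (cross product ≤ 0).
  4. Final stack is the convex hull in CCW order: (-7, -6), (8, -5), (10, 1), (7, 5), (-5, 7).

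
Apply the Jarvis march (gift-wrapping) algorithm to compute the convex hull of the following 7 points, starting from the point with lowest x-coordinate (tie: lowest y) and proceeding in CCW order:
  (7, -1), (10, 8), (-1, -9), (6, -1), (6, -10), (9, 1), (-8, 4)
Hull (CCW) = [(-8, 4), (-1, -9), (6, -10), (9, 1), (10, 8)]

Jarvis march: at each step, from the current hull vertex p, select the next vertex q as the point such that every other point lies strictly to the left of (or on) the directed line p → q. (Equivalently: for every other point r, the cross product (q − p) × (r − p) ≥ 0.)
Starting point (lowest x, tie lowest y): (-8, 4). Wrap until returning to start. Resulting hull: (-8, 4), (-1, -9), (6, -10), (9, 1), (10, 8).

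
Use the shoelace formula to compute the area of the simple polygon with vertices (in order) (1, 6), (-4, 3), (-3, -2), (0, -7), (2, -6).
Area = 97/2

Shoelace formula: Area = (1/2) |Σ_i (x_i · y_{i+1} − x_{i+1} · y_i)| (indices mod n). Compute each cross term:
  (1)(3) − (-4)(6) = 27
  (-4)(-2) − (-3)(3) = 17
  (-3)(-7) − (0)(-2) = 21
  (0)(-6) − (2)(-7) = 14
  (2)(6) − (1)(-6) = 18
Sum = 97, so (signed) Area = 97/2 = 97/2, |Area| = 97/2.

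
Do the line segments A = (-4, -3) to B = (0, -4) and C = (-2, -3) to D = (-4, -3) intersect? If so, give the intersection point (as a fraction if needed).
Yes; intersection at (-4, -3) (t = 0 on AB, s = 1 on CD)

Parametrize AB as A + t(B − A) = (-4 + 4 t, -3 + -1 t) and CD as C + s(D − C) = (-2 + -2 s, -3 + 0 s). Solve the linear system for (t, s). Determinant = 2 ≠ 0, so a unique intersection of the containing lines exists. Solution: t = 0, s = 1 — both in [0, 1], so the segments cross. Intersection point: (-4, -3).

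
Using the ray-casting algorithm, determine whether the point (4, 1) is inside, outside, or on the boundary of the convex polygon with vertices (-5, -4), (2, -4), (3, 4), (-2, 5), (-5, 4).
The point (4, 1) lies strictly outside the polygon

Cast a horizontal ray to the right from the query point and count how many polygon edges it crosses (each edge strictly once or zero times, handled with the usual half-open convention). 
Parity of crossings → even ⇒ outside.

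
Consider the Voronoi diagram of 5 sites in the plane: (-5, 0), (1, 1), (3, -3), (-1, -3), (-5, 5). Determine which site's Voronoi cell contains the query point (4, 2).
Nearest site = (1, 1)

The Voronoi cell of site s contains exactly those query points closer to s than to any other site. Compute squared distances from q = (4, 2) to each site:
  (1 − 4)² + (1 − 2)² = 10
  (3 − 4)² + (-3 − 2)² = 26
  (-1 − 4)² + (-3 − 2)² = 50
  (-5 − 4)² + (0 − 2)² = 85
  (-5 − 4)² + (5 − 2)² = 90
Minimum is attained by (1, 1), so q lies in its Voronoi cell.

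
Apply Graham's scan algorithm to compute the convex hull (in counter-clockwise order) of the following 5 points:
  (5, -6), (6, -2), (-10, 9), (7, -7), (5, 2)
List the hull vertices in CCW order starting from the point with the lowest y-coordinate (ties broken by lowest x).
Hull (CCW) = [(7, -7), (6, -2), (5, 2), (-10, 9), (5, -6)]

Graham scan procedure:
  1. Find the pivot p₀ = point with lowest y (tie → lowest x): (7, -7).
  2. Sort the remaining points by polar angle around p₀.
  3. Walk through sorted points, maintaining a stack; pop the top while the last three entries make a non-left turn (cross product ≤ 0).
  4. Final stack is the convex hull in CCW order: (7, -7), (6, -2), (5, 2), (-10, 9), (5, -6).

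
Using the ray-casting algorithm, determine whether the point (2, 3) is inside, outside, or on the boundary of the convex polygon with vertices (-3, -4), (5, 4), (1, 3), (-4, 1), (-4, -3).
The point (2, 3) lies strictly inside the polygon

Cast a horizontal ray to the right from the query point and count how many polygon edges it crosses (each edge strictly once or zero times, handled with the usual half-open convention). 
Parity of crossings → odd ⇒ inside.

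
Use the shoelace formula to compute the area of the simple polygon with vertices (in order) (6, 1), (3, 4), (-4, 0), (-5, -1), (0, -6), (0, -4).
Area = 95/2

Shoelace formula: Area = (1/2) |Σ_i (x_i · y_{i+1} − x_{i+1} · y_i)| (indices mod n). Compute each cross term:
  (6)(4) − (3)(1) = 21
  (3)(0) − (-4)(4) = 16
  (-4)(-1) − (-5)(0) = 4
  (-5)(-6) − (0)(-1) = 30
  (0)(-4) − (0)(-6) = 0
  (0)(1) − (6)(-4) = 24
Sum = 95, so (signed) Area = 95/2 = 95/2, |Area| = 95/2.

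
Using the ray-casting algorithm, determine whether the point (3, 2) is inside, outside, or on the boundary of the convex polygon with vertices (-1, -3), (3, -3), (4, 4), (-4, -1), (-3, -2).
The point (3, 2) lies strictly inside the polygon

Cast a horizontal ray to the right from the query point and count how many polygon edges it crosses (each edge strictly once or zero times, handled with the usual half-open convention). 
Parity of crossings → odd ⇒ inside.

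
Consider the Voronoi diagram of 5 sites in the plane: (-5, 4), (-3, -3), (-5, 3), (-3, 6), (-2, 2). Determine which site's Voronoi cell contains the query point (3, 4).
Nearest site = (-2, 2)

The Voronoi cell of site s contains exactly those query points closer to s than to any other site. Compute squared distances from q = (3, 4) to each site:
  (-2 − 3)² + (2 − 4)² = 29
  (-3 − 3)² + (6 − 4)² = 40
  (-5 − 3)² + (4 − 4)² = 64
  (-5 − 3)² + (3 − 4)² = 65
  (-3 − 3)² + (-3 − 4)² = 85
Minimum is attained by (-2, 2), so q lies in its Voronoi cell.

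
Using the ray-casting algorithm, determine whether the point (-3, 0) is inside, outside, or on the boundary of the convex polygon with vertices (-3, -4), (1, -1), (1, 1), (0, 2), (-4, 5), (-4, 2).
The point (-3, 0) lies strictly inside the polygon

Cast a horizontal ray to the right from the query point and count how many polygon edges it crosses (each edge strictly once or zero times, handled with the usual half-open convention). 
Parity of crossings → odd ⇒ inside.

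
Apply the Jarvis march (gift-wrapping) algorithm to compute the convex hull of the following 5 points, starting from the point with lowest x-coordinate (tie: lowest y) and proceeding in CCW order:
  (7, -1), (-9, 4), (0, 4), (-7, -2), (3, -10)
Hull (CCW) = [(-9, 4), (-7, -2), (3, -10), (7, -1), (0, 4)]

Jarvis march: at each step, from the current hull vertex p, select the next vertex q as the point such that every other point lies strictly to the left of (or on) the directed line p → q. (Equivalently: for every other point r, the cross product (q − p) × (r − p) ≥ 0.)
Starting point (lowest x, tie lowest y): (-9, 4). Wrap until returning to start. Resulting hull: (-9, 4), (-7, -2), (3, -10), (7, -1), (0, 4).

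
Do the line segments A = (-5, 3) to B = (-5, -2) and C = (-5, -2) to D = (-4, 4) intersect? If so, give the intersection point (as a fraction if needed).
Yes; intersection at (-5, -2) (t = 1 on AB, s = 0 on CD)

Parametrize AB as A + t(B − A) = (-5 + 0 t, 3 + -5 t) and CD as C + s(D − C) = (-5 + 1 s, -2 + 6 s). Solve the linear system for (t, s). Determinant = -5 ≠ 0, so a unique intersection of the containing lines exists. Solution: t = 1, s = 0 — both in [0, 1], so the segments cross. Intersection point: (-5, -2).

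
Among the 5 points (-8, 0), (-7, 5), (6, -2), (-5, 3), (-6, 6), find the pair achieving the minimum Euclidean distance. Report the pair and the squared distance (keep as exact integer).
Pair = ((-7, 5), (-6, 6)); squared distance = 2

Compute all C(5, 2) = 10 pairwise squared distances (x_i − x_j)² + (y_i − y_j)². The minimum is 2, attained by the pair ((-7, 5), (-6, 6)).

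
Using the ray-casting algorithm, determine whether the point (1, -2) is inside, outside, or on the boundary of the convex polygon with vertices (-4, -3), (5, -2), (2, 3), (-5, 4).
The point (1, -2) lies strictly inside the polygon

Cast a horizontal ray to the right from the query point and count how many polygon edges it crosses (each edge strictly once or zero times, handled with the usual half-open convention). 
Parity of crossings → odd ⇒ inside.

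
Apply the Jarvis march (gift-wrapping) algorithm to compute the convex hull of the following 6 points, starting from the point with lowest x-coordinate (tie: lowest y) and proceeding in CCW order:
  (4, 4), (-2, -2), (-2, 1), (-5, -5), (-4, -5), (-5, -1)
Hull (CCW) = [(-5, -5), (-4, -5), (4, 4), (-2, 1), (-5, -1)]

Jarvis march: at each step, from the current hull vertex p, select the next vertex q as the point such that every other point lies strictly to the left of (or on) the directed line p → q. (Equivalently: for every other point r, the cross product (q − p) × (r − p) ≥ 0.)
Starting point (lowest x, tie lowest y): (-5, -5). Wrap until returning to start. Resulting hull: (-5, -5), (-4, -5), (4, 4), (-2, 1), (-5, -1).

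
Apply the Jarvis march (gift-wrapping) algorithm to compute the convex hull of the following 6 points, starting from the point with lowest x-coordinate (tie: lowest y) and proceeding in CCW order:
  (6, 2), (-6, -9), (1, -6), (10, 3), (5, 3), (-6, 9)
Hull (CCW) = [(-6, -9), (1, -6), (10, 3), (-6, 9)]

Jarvis march: at each step, from the current hull vertex p, select the next vertex q as the point such that every other point lies strictly to the left of (or on) the directed line p → q. (Equivalently: for every other point r, the cross product (q − p) × (r − p) ≥ 0.)
Starting point (lowest x, tie lowest y): (-6, -9). Wrap until returning to start. Resulting hull: (-6, -9), (1, -6), (10, 3), (-6, 9).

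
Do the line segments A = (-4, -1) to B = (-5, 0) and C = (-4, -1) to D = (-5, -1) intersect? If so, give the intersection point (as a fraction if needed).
Yes; intersection at (-4, -1) (t = 0 on AB, s = 0 on CD)

Parametrize AB as A + t(B − A) = (-4 + -1 t, -1 + 1 t) and CD as C + s(D − C) = (-4 + -1 s, -1 + 0 s). Solve the linear system for (t, s). Determinant = -1 ≠ 0, so a unique intersection of the containing lines exists. Solution: t = 0, s = 0 — both in [0, 1], so the segments cross. Intersection point: (-4, -1).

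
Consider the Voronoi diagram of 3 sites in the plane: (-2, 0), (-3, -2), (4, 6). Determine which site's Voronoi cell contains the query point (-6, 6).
Nearest site = (-2, 0)

The Voronoi cell of site s contains exactly those query points closer to s than to any other site. Compute squared distances from q = (-6, 6) to each site:
  (-2 − -6)² + (0 − 6)² = 52
  (-3 − -6)² + (-2 − 6)² = 73
  (4 − -6)² + (6 − 6)² = 100
Minimum is attained by (-2, 0), so q lies in its Voronoi cell.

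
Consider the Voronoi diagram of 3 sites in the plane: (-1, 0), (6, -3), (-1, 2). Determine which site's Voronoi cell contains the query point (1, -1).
Nearest site = (-1, 0)

The Voronoi cell of site s contains exactly those query points closer to s than to any other site. Compute squared distances from q = (1, -1) to each site:
  (-1 − 1)² + (0 − -1)² = 5
  (-1 − 1)² + (2 − -1)² = 13
  (6 − 1)² + (-3 − -1)² = 29
Minimum is attained by (-1, 0), so q lies in its Voronoi cell.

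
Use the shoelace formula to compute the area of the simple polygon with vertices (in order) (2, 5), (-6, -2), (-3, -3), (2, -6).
Area = 42

Shoelace formula: Area = (1/2) |Σ_i (x_i · y_{i+1} − x_{i+1} · y_i)| (indices mod n). Compute each cross term:
  (2)(-2) − (-6)(5) = 26
  (-6)(-3) − (-3)(-2) = 12
  (-3)(-6) − (2)(-3) = 24
  (2)(5) − (2)(-6) = 22
Sum = 84, so (signed) Area = 84/2 = 42, |Area| = 42.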